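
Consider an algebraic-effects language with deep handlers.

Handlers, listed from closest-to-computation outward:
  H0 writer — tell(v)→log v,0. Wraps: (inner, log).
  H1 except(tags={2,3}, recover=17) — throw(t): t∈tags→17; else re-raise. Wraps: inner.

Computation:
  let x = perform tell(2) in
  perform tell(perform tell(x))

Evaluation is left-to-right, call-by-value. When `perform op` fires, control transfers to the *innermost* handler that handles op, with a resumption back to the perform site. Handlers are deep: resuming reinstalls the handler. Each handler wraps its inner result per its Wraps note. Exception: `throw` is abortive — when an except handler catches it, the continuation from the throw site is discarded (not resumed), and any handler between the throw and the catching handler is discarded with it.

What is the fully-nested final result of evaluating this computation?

Step-by-step:
tell(2) @ H0 ⇒ log+=2
tell(0) @ H0 ⇒ log+=0
tell(0) @ H0 ⇒ log+=0
H0 returns (0, (2, 0, 0))
H1 returns (0, (2, 0, 0))
= (0, (2, 0, 0))

Answer: (0, (2, 0, 0))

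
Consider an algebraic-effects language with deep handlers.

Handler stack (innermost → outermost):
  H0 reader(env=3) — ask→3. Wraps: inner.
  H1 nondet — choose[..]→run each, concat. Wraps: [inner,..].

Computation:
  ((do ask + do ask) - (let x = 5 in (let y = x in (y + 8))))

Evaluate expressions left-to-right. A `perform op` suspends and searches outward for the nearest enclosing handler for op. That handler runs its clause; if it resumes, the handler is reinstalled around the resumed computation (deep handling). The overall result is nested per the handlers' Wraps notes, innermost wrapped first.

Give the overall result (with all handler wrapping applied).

Working:
ask @ H0 ⇒ 3
ask @ H0 ⇒ 3
H0 returns -7
H1 returns [-7]
= [-7]

Answer: [-7]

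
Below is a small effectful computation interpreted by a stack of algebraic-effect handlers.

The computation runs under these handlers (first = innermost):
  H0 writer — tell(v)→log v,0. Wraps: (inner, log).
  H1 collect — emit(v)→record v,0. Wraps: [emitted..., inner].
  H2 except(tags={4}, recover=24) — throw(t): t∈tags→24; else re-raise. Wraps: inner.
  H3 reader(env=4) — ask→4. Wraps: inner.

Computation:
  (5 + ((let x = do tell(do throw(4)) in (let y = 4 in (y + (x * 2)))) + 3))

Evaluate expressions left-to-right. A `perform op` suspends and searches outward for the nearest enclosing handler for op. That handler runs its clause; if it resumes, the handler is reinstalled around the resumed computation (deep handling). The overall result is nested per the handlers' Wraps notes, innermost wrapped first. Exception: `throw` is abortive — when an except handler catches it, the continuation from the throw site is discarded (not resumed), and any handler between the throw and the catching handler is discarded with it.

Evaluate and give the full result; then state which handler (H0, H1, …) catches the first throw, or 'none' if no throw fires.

Answer: 24 ; first throw caught by: H2

Evaluation trace:
throw(4) @ H2 caught ⇒ 24
H3 returns 24
= 24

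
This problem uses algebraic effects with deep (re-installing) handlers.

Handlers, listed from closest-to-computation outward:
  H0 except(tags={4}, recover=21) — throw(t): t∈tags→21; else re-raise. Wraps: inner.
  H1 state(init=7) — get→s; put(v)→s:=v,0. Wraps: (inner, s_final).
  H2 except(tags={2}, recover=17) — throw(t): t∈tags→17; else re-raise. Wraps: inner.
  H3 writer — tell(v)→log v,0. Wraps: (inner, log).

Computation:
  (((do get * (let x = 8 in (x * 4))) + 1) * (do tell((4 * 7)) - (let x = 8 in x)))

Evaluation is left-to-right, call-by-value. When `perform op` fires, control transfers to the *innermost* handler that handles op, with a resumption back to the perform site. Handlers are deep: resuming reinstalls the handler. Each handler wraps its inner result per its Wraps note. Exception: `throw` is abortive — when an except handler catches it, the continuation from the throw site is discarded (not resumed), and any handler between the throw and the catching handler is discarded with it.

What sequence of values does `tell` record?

Answer: (28)

Working:
get @ H1 ⇒ 7
tell(28) @ H3 ⇒ log+=28
H0 returns -1800
H1 returns (-1800, 7)
H2 returns (-1800, 7)
H3 returns ((-1800, 7), (28))
= ((-1800, 7), (28))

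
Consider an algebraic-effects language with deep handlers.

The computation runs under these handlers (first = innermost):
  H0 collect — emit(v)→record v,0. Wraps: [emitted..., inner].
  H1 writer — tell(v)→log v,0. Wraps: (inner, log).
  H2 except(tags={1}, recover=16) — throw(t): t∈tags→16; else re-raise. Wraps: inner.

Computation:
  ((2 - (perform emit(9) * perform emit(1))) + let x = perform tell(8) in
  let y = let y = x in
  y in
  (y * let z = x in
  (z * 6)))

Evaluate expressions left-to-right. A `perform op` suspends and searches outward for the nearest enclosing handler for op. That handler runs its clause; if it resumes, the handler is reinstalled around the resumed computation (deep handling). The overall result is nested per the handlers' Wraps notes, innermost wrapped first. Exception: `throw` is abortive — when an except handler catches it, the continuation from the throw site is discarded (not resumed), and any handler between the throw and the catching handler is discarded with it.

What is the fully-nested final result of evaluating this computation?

Answer: ([9, 1, 2], (8))

Step-by-step:
emit(9) @ H0 ⇒ out+=9
emit(1) @ H0 ⇒ out+=1
tell(8) @ H1 ⇒ log+=8
H0 returns [9, 1, 2]
H1 returns ([9, 1, 2], (8))
H2 returns ([9, 1, 2], (8))
= ([9, 1, 2], (8))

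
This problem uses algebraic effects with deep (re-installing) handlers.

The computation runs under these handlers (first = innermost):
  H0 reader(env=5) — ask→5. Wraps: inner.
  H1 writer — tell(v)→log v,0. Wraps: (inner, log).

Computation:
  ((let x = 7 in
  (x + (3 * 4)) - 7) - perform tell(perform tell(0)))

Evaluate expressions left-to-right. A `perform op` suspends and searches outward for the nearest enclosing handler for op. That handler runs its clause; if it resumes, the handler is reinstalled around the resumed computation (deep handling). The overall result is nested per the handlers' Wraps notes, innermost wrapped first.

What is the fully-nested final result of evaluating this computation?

Working:
tell(0) @ H1 ⇒ log+=0
tell(0) @ H1 ⇒ log+=0
H0 returns 12
H1 returns (12, (0, 0))
= (12, (0, 0))

Answer: (12, (0, 0))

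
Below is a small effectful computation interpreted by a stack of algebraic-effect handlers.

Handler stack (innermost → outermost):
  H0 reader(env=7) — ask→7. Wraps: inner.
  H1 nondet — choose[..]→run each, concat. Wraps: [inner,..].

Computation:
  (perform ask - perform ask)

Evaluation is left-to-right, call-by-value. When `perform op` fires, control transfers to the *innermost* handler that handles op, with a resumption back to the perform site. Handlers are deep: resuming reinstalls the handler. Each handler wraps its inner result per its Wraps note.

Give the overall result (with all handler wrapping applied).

Answer: [0]

Step-by-step:
ask @ H0 ⇒ 7
ask @ H0 ⇒ 7
H0 returns 0
H1 returns [0]
= [0]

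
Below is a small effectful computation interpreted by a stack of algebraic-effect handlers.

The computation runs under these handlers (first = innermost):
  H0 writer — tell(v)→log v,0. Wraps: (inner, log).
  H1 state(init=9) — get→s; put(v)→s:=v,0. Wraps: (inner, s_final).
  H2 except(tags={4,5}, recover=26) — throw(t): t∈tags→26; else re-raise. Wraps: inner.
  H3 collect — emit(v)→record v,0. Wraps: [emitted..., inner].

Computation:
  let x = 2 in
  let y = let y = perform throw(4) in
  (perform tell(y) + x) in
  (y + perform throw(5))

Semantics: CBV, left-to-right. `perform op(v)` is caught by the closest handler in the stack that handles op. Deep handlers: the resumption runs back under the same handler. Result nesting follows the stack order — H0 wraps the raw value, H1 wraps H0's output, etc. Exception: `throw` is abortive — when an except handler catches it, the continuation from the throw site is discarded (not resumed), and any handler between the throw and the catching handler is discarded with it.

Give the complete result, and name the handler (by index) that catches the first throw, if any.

Answer: [26] ; first throw caught by: H2

Evaluation trace:
throw(4) @ H2 caught ⇒ 26
H3 returns [26]
= [26]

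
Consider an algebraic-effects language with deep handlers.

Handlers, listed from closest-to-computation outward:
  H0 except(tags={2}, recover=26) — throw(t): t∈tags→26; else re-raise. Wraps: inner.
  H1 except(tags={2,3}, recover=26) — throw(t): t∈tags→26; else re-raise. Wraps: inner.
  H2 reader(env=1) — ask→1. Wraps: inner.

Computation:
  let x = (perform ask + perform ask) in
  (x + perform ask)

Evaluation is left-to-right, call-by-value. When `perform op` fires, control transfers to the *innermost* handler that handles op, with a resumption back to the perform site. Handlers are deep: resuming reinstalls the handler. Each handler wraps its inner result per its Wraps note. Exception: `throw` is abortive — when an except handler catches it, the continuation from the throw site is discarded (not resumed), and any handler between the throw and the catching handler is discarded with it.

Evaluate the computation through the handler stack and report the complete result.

Evaluation trace:
ask @ H2 ⇒ 1
ask @ H2 ⇒ 1
ask @ H2 ⇒ 1
H0 returns 3
H1 returns 3
H2 returns 3
= 3

Answer: 3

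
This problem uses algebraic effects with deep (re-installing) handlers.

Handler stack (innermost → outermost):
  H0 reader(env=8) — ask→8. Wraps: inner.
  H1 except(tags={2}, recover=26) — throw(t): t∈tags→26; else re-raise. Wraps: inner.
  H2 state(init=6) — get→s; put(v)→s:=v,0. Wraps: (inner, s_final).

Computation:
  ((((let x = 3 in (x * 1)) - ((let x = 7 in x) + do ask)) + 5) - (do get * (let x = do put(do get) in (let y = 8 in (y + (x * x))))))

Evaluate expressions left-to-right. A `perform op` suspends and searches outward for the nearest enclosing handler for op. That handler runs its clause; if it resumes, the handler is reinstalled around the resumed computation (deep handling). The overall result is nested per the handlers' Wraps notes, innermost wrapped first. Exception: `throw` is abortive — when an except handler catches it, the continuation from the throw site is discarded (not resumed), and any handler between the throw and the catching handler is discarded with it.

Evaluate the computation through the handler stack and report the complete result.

Working:
ask @ H0 ⇒ 8
get @ H2 ⇒ 6
get @ H2 ⇒ 6
put(6) @ H2 ⇒ s:=6
H0 returns -55
H1 returns -55
H2 returns (-55, 6)
= (-55, 6)

Answer: (-55, 6)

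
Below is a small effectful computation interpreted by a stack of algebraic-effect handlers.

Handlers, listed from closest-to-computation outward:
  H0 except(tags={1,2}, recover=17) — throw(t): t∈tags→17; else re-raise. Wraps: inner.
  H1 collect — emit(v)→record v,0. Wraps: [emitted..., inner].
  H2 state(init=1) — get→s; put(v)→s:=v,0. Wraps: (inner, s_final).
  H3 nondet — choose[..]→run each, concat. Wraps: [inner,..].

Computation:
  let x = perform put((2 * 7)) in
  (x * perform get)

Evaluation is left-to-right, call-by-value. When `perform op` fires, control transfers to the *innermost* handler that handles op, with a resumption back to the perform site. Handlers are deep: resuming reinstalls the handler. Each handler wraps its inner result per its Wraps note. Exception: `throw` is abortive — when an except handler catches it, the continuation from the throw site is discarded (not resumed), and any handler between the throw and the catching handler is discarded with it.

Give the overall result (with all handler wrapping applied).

Evaluation trace:
put(14) @ H2 ⇒ s:=14
get @ H2 ⇒ 14
H0 returns 0
H1 returns [0]
H2 returns ([0], 14)
H3 returns [([0], 14)]
= [([0], 14)]

Answer: [([0], 14)]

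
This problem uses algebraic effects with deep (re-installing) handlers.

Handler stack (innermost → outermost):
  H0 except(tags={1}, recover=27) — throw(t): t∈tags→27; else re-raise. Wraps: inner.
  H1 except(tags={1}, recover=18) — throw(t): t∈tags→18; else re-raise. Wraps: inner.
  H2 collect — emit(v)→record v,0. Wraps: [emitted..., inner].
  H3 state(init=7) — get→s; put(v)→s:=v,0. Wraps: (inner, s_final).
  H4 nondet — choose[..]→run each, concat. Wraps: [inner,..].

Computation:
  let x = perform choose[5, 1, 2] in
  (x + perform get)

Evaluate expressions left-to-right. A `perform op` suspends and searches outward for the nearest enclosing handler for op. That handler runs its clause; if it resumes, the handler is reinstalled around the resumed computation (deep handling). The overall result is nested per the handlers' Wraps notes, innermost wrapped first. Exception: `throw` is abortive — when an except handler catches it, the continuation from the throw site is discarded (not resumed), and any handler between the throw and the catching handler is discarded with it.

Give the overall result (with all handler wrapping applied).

Answer: [([12], 7), ([8], 7), ([9], 7)]

Working:
choose[5, 1, 2] @ H4
  branch[0] choose=5:
    get @ H3 ⇒ 7
    H0 returns 12
    H1 returns 12
    H2 returns [12]
    H3 returns ([12], 7)
    H4 returns [([12], 7)]
  branch[1] choose=1:
    get @ H3 ⇒ 7
    H0 returns 8
    H1 returns 8
    H2 returns [8]
    H3 returns ([8], 7)
    H4 returns [([8], 7)]
  branch[2] choose=2:
    get @ H3 ⇒ 7
    H0 returns 9
    H1 returns 9
    H2 returns [9]
    H3 returns ([9], 7)
    H4 returns [([9], 7)]
= [([12], 7), ([8], 7), ([9], 7)]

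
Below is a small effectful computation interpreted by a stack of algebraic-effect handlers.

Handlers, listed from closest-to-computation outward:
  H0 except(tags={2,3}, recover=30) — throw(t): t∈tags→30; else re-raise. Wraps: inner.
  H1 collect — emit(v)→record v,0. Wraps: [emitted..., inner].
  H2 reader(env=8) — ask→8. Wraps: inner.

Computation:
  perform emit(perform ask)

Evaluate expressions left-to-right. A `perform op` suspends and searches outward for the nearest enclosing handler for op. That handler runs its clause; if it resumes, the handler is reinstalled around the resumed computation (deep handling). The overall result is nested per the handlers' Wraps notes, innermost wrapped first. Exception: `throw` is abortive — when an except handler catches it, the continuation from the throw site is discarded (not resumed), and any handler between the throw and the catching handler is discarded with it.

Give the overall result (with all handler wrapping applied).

Evaluation trace:
ask @ H2 ⇒ 8
emit(8) @ H1 ⇒ out+=8
H0 returns 0
H1 returns [8, 0]
H2 returns [8, 0]
= [8, 0]

Answer: [8, 0]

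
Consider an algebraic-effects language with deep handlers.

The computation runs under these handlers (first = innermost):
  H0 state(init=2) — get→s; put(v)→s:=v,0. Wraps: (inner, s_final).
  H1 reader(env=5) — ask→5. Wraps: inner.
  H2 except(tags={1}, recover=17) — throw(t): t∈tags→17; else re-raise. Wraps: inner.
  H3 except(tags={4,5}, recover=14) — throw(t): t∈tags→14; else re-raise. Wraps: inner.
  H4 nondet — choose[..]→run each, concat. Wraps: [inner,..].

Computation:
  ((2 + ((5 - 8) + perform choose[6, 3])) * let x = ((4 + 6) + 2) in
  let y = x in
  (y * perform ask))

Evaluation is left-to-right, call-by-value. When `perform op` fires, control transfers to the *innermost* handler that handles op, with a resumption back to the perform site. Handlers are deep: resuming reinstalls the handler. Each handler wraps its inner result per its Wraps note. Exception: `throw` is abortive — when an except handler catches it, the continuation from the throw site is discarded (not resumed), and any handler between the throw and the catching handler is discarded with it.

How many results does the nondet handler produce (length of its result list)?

Answer: 2

Working:
choose[6, 3] @ H4
  branch[0] choose=6:
    ask @ H1 ⇒ 5
    H0 returns (300, 2)
    H1 returns (300, 2)
    H2 returns (300, 2)
    H3 returns (300, 2)
    H4 returns [(300, 2)]
  branch[1] choose=3:
    ask @ H1 ⇒ 5
    H0 returns (120, 2)
    H1 returns (120, 2)
    H2 returns (120, 2)
    H3 returns (120, 2)
    H4 returns [(120, 2)]
= [(300, 2), (120, 2)]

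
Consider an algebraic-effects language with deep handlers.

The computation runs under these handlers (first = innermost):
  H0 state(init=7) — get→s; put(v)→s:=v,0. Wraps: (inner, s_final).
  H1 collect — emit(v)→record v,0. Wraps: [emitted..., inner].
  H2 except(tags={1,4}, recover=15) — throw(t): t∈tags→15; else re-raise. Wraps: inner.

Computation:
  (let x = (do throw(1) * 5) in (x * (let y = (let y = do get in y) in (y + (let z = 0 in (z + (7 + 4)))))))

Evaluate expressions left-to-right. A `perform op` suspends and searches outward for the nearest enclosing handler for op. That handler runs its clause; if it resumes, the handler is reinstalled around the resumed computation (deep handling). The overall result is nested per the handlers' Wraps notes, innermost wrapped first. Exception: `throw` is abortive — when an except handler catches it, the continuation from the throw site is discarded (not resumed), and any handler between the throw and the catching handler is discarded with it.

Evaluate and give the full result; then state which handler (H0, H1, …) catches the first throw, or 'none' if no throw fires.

Answer: 15 ; first throw caught by: H2

Evaluation trace:
throw(1) @ H2 caught ⇒ 15
= 15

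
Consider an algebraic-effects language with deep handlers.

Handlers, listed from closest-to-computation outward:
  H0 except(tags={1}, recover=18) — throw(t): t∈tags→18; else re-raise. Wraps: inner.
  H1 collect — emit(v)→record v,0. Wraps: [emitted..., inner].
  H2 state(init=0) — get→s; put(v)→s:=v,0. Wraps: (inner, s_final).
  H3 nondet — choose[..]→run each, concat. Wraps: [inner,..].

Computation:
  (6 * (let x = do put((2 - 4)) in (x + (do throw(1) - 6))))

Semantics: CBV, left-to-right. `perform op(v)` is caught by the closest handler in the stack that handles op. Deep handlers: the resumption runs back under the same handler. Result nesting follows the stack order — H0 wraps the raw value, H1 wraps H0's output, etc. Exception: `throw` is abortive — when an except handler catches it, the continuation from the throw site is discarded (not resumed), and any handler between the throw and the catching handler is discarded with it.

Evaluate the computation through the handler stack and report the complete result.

Evaluation trace:
put(-2) @ H2 ⇒ s:=-2
throw(1) @ H0 caught ⇒ 18
H1 returns [18]
H2 returns ([18], -2)
H3 returns [([18], -2)]
= [([18], -2)]

Answer: [([18], -2)]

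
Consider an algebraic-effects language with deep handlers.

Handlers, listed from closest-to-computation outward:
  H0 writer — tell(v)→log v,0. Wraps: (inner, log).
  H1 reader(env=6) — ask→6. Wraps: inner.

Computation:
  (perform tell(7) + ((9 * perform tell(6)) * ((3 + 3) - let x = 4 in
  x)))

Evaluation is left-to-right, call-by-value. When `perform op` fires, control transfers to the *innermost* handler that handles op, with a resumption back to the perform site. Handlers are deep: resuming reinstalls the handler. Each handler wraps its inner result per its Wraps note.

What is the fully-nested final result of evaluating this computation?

Answer: (0, (7, 6))

Working:
tell(7) @ H0 ⇒ log+=7
tell(6) @ H0 ⇒ log+=6
H0 returns (0, (7, 6))
H1 returns (0, (7, 6))
= (0, (7, 6))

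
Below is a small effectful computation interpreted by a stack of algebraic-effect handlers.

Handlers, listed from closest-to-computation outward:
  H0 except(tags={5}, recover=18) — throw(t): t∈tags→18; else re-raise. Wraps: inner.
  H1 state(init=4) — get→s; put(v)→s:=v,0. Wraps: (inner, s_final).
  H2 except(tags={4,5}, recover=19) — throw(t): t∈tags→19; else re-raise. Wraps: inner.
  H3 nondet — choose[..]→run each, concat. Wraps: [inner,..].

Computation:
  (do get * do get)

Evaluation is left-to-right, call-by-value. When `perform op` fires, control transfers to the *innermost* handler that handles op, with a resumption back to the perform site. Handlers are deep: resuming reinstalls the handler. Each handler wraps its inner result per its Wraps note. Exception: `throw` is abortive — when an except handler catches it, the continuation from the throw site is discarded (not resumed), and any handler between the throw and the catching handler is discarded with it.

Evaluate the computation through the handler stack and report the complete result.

Evaluation trace:
get @ H1 ⇒ 4
get @ H1 ⇒ 4
H0 returns 16
H1 returns (16, 4)
H2 returns (16, 4)
H3 returns [(16, 4)]
= [(16, 4)]

Answer: [(16, 4)]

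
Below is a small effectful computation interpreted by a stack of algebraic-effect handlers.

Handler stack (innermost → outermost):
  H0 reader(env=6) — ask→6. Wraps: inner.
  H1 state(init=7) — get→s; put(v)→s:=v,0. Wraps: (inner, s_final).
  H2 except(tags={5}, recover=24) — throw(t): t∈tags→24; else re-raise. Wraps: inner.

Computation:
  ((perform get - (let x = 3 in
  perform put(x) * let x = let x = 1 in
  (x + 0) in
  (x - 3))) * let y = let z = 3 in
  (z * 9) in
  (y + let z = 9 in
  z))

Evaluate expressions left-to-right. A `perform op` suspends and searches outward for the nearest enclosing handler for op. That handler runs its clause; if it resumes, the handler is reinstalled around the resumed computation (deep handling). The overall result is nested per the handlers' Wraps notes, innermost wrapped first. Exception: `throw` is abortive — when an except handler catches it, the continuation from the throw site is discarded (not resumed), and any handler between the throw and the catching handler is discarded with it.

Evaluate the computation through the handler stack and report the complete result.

Evaluation trace:
get @ H1 ⇒ 7
put(3) @ H1 ⇒ s:=3
H0 returns 252
H1 returns (252, 3)
H2 returns (252, 3)
= (252, 3)

Answer: (252, 3)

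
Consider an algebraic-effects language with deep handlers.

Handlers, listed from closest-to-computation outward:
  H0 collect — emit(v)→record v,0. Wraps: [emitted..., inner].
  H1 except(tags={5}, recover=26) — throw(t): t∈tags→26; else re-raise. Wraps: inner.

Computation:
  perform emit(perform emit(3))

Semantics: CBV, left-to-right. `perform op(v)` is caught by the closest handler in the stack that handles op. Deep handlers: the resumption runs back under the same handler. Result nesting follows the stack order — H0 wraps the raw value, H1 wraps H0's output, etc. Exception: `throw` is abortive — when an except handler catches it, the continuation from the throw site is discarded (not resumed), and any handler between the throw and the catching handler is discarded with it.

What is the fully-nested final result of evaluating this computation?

Answer: [3, 0, 0]

Step-by-step:
emit(3) @ H0 ⇒ out+=3
emit(0) @ H0 ⇒ out+=0
H0 returns [3, 0, 0]
H1 returns [3, 0, 0]
= [3, 0, 0]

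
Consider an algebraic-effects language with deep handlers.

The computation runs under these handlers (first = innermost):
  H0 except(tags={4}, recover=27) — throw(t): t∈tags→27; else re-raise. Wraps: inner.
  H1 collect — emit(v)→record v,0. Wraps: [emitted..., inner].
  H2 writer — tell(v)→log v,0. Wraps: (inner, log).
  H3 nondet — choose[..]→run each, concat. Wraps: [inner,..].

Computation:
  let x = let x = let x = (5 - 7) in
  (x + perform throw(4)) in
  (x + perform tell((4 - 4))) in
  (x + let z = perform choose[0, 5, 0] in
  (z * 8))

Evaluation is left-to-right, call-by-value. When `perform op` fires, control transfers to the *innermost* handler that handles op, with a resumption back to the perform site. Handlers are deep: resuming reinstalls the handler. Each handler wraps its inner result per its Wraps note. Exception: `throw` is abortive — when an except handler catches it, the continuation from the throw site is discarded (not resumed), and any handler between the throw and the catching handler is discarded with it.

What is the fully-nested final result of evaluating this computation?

Answer: [([27], ())]

Evaluation trace:
throw(4) @ H0 caught ⇒ 27
H1 returns [27]
H2 returns ([27], ())
H3 returns [([27], ())]
= [([27], ())]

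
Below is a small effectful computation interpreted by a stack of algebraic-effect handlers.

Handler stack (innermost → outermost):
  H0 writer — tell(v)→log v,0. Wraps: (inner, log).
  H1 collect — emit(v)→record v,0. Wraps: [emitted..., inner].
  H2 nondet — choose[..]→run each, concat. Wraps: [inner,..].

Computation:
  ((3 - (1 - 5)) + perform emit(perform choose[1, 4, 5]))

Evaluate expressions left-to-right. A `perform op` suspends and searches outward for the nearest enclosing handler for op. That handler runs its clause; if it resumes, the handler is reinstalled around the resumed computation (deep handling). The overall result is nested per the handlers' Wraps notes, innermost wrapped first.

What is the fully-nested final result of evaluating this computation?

Step-by-step:
choose[1, 4, 5] @ H2
  branch[0] choose=1:
    emit(1) @ H1 ⇒ out+=1
    H0 returns (7, ())
    H1 returns [1, (7, ())]
    H2 returns [[1, (7, ())]]
  branch[1] choose=4:
    emit(4) @ H1 ⇒ out+=4
    H0 returns (7, ())
    H1 returns [4, (7, ())]
    H2 returns [[4, (7, ())]]
  branch[2] choose=5:
    emit(5) @ H1 ⇒ out+=5
    H0 returns (7, ())
    H1 returns [5, (7, ())]
    H2 returns [[5, (7, ())]]
= [[1, (7, ())], [4, (7, ())], [5, (7, ())]]

Answer: [[1, (7, ())], [4, (7, ())], [5, (7, ())]]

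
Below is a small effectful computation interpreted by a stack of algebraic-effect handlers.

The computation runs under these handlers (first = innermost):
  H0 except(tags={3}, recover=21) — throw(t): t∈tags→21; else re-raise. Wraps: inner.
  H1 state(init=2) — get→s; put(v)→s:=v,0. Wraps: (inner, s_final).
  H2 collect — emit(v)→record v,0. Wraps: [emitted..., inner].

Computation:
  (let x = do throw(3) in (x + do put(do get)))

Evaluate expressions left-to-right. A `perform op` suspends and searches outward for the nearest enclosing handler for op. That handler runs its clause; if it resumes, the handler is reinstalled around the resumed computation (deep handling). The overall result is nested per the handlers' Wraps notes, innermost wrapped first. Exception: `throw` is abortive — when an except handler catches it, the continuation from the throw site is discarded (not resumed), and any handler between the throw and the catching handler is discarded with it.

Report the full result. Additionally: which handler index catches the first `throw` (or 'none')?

Evaluation trace:
throw(3) @ H0 caught ⇒ 21
H1 returns (21, 2)
H2 returns [(21, 2)]
= [(21, 2)]

Answer: [(21, 2)] ; first throw caught by: H0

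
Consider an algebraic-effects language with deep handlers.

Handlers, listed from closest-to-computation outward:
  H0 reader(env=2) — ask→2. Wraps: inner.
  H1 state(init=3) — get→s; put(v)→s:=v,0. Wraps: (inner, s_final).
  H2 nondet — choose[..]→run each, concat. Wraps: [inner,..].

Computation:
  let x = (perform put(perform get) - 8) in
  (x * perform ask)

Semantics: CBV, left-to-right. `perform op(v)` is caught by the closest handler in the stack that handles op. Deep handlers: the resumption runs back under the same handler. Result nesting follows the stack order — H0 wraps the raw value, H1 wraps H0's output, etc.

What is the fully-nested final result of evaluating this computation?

Evaluation trace:
get @ H1 ⇒ 3
put(3) @ H1 ⇒ s:=3
ask @ H0 ⇒ 2
H0 returns -16
H1 returns (-16, 3)
H2 returns [(-16, 3)]
= [(-16, 3)]

Answer: [(-16, 3)]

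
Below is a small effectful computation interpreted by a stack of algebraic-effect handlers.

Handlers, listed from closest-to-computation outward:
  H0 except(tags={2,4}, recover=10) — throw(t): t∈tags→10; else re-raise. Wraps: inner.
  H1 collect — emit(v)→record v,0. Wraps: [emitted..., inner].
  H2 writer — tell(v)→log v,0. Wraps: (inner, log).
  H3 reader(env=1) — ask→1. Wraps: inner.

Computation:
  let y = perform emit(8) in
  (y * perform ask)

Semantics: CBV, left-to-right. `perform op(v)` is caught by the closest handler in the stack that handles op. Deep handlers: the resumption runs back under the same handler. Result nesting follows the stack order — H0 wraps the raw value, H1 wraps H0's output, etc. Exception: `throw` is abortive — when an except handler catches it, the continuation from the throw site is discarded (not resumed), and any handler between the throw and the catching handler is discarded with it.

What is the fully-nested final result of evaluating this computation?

Answer: ([8, 0], ())

Step-by-step:
emit(8) @ H1 ⇒ out+=8
ask @ H3 ⇒ 1
H0 returns 0
H1 returns [8, 0]
H2 returns ([8, 0], ())
H3 returns ([8, 0], ())
= ([8, 0], ())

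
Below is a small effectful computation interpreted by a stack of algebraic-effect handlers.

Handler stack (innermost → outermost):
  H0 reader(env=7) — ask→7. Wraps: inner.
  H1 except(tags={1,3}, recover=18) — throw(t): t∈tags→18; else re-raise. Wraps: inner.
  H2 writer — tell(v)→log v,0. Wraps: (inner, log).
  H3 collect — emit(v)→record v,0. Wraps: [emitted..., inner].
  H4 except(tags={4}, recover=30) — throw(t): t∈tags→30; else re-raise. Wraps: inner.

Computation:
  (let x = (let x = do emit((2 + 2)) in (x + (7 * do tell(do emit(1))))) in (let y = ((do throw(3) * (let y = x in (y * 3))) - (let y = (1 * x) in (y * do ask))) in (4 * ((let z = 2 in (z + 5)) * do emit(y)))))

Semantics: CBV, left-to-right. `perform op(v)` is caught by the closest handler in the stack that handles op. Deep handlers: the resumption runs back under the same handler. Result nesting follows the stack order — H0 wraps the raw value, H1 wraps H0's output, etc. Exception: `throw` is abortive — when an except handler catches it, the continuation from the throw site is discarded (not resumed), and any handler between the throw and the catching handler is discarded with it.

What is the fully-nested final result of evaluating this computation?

Step-by-step:
emit(4) @ H3 ⇒ out+=4
emit(1) @ H3 ⇒ out+=1
tell(0) @ H2 ⇒ log+=0
throw(3) @ H1 caught ⇒ 18
H2 returns (18, (0))
H3 returns [4, 1, (18, (0))]
H4 returns [4, 1, (18, (0))]
= [4, 1, (18, (0))]

Answer: [4, 1, (18, (0))]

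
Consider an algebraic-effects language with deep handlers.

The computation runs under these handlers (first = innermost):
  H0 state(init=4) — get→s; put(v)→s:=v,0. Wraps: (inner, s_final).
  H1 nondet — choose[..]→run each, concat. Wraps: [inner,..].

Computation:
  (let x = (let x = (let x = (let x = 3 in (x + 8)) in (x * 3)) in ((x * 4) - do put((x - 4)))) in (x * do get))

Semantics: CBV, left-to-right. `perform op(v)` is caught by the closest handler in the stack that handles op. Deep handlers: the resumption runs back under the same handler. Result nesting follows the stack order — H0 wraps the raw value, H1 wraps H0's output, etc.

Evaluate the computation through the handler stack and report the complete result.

Answer: [(3828, 29)]

Evaluation trace:
put(29) @ H0 ⇒ s:=29
get @ H0 ⇒ 29
H0 returns (3828, 29)
H1 returns [(3828, 29)]
= [(3828, 29)]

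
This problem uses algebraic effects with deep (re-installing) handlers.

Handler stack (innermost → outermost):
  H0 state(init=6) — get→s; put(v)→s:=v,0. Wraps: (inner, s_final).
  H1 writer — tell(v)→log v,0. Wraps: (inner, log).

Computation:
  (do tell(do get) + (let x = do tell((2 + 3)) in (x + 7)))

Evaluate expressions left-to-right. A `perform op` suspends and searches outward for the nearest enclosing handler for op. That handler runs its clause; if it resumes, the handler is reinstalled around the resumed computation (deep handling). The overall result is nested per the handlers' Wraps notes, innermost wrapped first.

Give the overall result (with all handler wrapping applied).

Evaluation trace:
get @ H0 ⇒ 6
tell(6) @ H1 ⇒ log+=6
tell(5) @ H1 ⇒ log+=5
H0 returns (7, 6)
H1 returns ((7, 6), (6, 5))
= ((7, 6), (6, 5))

Answer: ((7, 6), (6, 5))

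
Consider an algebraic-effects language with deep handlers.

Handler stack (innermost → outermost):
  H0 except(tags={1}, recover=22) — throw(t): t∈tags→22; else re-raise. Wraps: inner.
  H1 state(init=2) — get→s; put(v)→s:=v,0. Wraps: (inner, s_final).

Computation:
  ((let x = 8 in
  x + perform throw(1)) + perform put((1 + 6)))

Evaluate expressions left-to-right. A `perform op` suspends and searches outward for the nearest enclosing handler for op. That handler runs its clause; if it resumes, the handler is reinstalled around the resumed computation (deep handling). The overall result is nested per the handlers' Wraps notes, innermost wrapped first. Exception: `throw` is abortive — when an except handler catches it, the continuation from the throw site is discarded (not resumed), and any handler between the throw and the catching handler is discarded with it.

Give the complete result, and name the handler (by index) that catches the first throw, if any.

Step-by-step:
throw(1) @ H0 caught ⇒ 22
H1 returns (22, 2)
= (22, 2)

Answer: (22, 2) ; first throw caught by: H0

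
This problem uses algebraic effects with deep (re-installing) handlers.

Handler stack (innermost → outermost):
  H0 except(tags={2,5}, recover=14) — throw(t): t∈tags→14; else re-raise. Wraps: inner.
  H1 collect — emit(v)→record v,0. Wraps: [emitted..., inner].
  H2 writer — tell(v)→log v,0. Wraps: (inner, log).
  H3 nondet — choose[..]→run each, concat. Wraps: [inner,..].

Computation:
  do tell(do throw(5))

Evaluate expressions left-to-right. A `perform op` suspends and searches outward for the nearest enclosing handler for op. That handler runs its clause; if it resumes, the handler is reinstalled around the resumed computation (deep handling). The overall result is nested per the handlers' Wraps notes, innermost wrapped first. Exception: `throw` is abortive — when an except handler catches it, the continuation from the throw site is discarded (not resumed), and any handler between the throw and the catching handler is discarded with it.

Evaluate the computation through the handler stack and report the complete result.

Step-by-step:
throw(5) @ H0 caught ⇒ 14
H1 returns [14]
H2 returns ([14], ())
H3 returns [([14], ())]
= [([14], ())]

Answer: [([14], ())]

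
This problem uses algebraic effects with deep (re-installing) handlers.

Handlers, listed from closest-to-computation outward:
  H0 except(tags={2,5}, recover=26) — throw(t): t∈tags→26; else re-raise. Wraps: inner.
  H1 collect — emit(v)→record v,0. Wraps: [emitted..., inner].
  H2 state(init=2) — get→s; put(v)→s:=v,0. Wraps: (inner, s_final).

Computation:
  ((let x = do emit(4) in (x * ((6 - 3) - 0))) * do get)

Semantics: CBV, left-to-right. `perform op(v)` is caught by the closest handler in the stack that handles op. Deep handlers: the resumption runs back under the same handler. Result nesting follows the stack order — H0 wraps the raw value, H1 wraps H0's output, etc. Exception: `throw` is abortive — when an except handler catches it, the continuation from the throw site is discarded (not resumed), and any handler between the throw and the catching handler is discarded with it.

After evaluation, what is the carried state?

Working:
emit(4) @ H1 ⇒ out+=4
get @ H2 ⇒ 2
H0 returns 0
H1 returns [4, 0]
H2 returns ([4, 0], 2)
= ([4, 0], 2)

Answer: 2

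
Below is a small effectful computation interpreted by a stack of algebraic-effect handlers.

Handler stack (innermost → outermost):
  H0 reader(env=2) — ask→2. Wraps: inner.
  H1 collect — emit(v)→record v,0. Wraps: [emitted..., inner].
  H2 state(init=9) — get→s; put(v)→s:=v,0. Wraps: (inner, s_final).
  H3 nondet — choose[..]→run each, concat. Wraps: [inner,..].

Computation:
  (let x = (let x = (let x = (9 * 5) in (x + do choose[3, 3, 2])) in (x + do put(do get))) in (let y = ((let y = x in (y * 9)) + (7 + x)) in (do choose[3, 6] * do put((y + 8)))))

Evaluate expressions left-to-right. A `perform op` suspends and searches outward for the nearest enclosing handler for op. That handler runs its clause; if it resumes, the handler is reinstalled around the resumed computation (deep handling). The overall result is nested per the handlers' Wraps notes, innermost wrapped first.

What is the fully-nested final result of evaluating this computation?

Answer: [([0], 495), ([0], 495), ([0], 495), ([0], 495), ([0], 485), ([0], 485)]

Evaluation trace:
choose[3, 3, 2] @ H3
  branch[0] choose=3:
    get @ H2 ⇒ 9
    put(9) @ H2 ⇒ s:=9
    choose[3, 6] @ H3
      branch[0] choose=3:
        put(495) @ H2 ⇒ s:=495
        H0 returns 0
        H1 returns [0]
        H2 returns ([0], 495)
        H3 returns [([0], 495)]
      branch[1] choose=6:
        put(495) @ H2 ⇒ s:=495
        H0 returns 0
        H1 returns [0]
        H2 returns ([0], 495)
        H3 returns [([0], 495)]
  branch[1] choose=3:
    get @ H2 ⇒ 9
    put(9) @ H2 ⇒ s:=9
    choose[3, 6] @ H3
      branch[0] choose=3:
        put(495) @ H2 ⇒ s:=495
        H0 returns 0
        H1 returns [0]
        H2 returns ([0], 495)
        H3 returns [([0], 495)]
      branch[1] choose=6:
        put(495) @ H2 ⇒ s:=495
        H0 returns 0
        H1 returns [0]
        H2 returns ([0], 495)
        H3 returns [([0], 495)]
  branch[2] choose=2:
    get @ H2 ⇒ 9
    put(9) @ H2 ⇒ s:=9
    choose[3, 6] @ H3
      branch[0] choose=3:
        put(485) @ H2 ⇒ s:=485
        H0 returns 0
        H1 returns [0]
        H2 returns ([0], 485)
        H3 returns [([0], 485)]
      branch[1] choose=6:
        put(485) @ H2 ⇒ s:=485
        H0 returns 0
        H1 returns [0]
        H2 returns ([0], 485)
        H3 returns [([0], 485)]
= [([0], 495), ([0], 495), ([0], 495), ([0], 495), ([0], 485), ([0], 485)]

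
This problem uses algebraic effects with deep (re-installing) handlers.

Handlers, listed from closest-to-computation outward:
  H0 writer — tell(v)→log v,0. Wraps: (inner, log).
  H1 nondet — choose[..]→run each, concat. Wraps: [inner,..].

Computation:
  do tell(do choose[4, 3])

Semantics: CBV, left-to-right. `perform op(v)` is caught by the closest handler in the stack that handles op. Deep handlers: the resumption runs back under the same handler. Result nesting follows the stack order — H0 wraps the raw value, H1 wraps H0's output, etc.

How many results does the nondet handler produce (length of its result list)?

Working:
choose[4, 3] @ H1
  branch[0] choose=4:
    tell(4) @ H0 ⇒ log+=4
    H0 returns (0, (4))
    H1 returns [(0, (4))]
  branch[1] choose=3:
    tell(3) @ H0 ⇒ log+=3
    H0 returns (0, (3))
    H1 returns [(0, (3))]
= [(0, (4)), (0, (3))]

Answer: 2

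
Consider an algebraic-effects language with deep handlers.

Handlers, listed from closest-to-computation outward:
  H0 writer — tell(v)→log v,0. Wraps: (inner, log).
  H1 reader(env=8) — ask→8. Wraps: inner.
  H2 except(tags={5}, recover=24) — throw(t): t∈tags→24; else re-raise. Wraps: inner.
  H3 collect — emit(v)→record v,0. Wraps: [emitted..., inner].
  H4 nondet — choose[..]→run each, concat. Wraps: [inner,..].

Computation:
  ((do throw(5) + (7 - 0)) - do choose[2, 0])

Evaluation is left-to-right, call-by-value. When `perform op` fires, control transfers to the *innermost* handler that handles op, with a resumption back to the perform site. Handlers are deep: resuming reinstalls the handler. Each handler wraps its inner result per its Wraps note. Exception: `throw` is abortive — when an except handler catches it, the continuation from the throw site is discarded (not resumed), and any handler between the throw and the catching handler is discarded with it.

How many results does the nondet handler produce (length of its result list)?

Answer: 1

Step-by-step:
throw(5) @ H2 caught ⇒ 24
H3 returns [24]
H4 returns [[24]]
= [[24]]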